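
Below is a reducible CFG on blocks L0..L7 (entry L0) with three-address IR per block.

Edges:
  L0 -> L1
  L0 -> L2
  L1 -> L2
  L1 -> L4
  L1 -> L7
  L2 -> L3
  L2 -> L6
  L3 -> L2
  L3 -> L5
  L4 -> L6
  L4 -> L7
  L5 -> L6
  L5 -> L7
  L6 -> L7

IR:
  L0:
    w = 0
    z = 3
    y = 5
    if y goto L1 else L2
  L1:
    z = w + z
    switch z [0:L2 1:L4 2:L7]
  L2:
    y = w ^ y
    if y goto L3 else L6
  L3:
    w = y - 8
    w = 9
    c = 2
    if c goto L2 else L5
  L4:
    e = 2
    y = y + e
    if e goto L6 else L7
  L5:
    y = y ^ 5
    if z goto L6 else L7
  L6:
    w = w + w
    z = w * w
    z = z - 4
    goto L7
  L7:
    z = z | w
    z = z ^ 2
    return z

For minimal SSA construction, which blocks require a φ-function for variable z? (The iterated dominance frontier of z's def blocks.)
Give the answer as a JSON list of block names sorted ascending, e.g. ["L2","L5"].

idom tree: L1←L0 L2←L0 L3←L2 L4←L1 L5←L3 L6←L0 L7←L0
Dom at joins:
  L2: preds {L0,L1,L3}: {L0} ∩ {L0,L1} ∩ {L0,L2,L3} = {L0}; idom=L0
  L6: preds {L2,L4,L5}: {L0,L2} ∩ {L0,L1,L4} ∩ {L0,L2,L3,L5} = {L0}; idom=L0
  L7: preds {L1,L4,L5,L6}: {L0,L1} ∩ {L0,L1,L4} ∩ {L0,L2,L3,L5} ∩ {L0,L6} = {L0}; idom=L0

Frontier:
  join L2 pred L0: · stop@L0
  join L2 pred L1: L1 stop@L0
  join L2 pred L3: L3→L2 stop@L0
  join L6 pred L2: L2 stop@L0
  join L6 pred L4: L4→L1 stop@L0
  join L6 pred L5: L5→L3→L2 stop@L0
  join L7 pred L1: L1 stop@L0
  join L7 pred L4: L4→L1 stop@L0
  join L7 pred L5: L5→L3→L2 stop@L0
  join L7 pred L6: L6 stop@L0
  L0: DF=∅
  L1: DF={L2,L6,L7}
  L2: DF={L2,L6,L7}
  L3: DF={L2,L6,L7}
  L4: DF={L6,L7}
  L5: DF={L6,L7}
  L6: DF={L7}
  L7: DF=∅

φ for z: defs {L0,L1,L6,L7}
  DF⁺ = {L2,L6,L7}

Answer: ["L2", "L6", "L7"]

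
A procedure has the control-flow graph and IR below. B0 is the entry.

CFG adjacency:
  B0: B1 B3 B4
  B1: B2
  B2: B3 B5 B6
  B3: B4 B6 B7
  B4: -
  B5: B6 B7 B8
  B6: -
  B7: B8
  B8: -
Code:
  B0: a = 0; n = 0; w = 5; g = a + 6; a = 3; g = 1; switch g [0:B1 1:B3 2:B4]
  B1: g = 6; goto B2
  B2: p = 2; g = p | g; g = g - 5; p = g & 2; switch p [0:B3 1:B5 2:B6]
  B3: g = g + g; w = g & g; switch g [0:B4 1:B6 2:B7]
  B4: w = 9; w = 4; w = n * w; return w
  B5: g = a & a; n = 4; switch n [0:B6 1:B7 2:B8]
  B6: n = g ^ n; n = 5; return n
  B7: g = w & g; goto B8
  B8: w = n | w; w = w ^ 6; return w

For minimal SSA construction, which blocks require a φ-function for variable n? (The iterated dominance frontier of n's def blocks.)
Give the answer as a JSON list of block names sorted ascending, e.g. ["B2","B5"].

idom tree: B1←B0 B2←B1 B3←B0 B4←B0 B5←B2 B6←B0 B7←B0 B8←B0
Dom∩ at merges:
  B3: preds {B0,B2}: {B0} ∩ {B0,B1,B2} = {B0}; idom=B0
  B4: preds {B0,B3}: {B0} ∩ {B0,B3} = {B0}; idom=B0
  B6: preds {B2,B3,B5}: {B0,B1,B2} ∩ {B0,B3} ∩ {B0,B1,B2,B5} = {B0}; idom=B0
  B7: preds {B3,B5}: {B0,B3} ∩ {B0,B1,B2,B5} = {B0}; idom=B0
  B8: preds {B5,B7}: {B0,B1,B2,B5} ∩ {B0,B7} = {B0}; idom=B0

DF derivation:
  B3←B0: walk · to B0
  B3←B2: walk B2→B1 to B0
  B4←B0: walk · to B0
  B4←B3: walk B3 to B0
  B6←B2: walk B2→B1 to B0
  B6←B3: walk B3 to B0
  B6←B5: walk B5→B2→B1 to B0
  B7←B3: walk B3 to B0
  B7←B5: walk B5→B2→B1 to B0
  B8←B5: walk B5→B2→B1 to B0
  B8←B7: walk B7 to B0
  B0 → ∅
  B1 → {B3,B6,B7,B8}
  B2 → {B3,B6,B7,B8}
  B3 → {B4,B6,B7}
  B4 → ∅
  B5 → {B6,B7,B8}
  B6 → ∅
  B7 → {B8}
  B8 → ∅

φ for n: defs {B0,B5,B6}
  DF⁺ = {B6,B7,B8}

Answer: ["B6", "B7", "B8"]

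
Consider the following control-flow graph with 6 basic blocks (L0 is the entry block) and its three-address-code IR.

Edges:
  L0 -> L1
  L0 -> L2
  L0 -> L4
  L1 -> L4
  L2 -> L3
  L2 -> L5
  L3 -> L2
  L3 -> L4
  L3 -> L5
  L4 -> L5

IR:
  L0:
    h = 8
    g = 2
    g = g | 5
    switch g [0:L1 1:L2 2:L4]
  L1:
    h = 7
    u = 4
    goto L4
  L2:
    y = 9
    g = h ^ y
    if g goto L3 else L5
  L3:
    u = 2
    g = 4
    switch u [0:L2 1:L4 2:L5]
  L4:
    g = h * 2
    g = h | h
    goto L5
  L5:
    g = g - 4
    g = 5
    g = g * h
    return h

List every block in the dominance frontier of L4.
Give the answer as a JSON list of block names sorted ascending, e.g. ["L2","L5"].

Answer: ["L5"]

Analysis:
idom tree: L1←L0 L2←L0 L3←L2 L4←L0 L5←L0
Join-block Dom:
  L2: preds {L0,L3}: {L0} ∩ {L0,L2,L3} = {L0}; idom=L0
  L4: preds {L0,L1,L3}: {L0} ∩ {L0,L1} ∩ {L0,L2,L3} = {L0}; idom=L0
  L5: preds {L2,L3,L4}: {L0,L2} ∩ {L0,L2,L3} ∩ {L0,L4} = {L0}; idom=L0

DF walk-up:
  L2←L0: walk · to L0
  L2←L3: walk L3→L2 to L0
  L4←L0: walk · to L0
  L4←L1: walk L1 to L0
  L4←L3: walk L3→L2 to L0
  L5←L2: walk L2 to L0
  L5←L3: walk L3→L2 to L0
  L5←L4: walk L4 to L0
  DF(L0)=∅
  DF(L1)={L4}
  DF(L2)={L2,L4,L5}
  DF(L3)={L2,L4,L5}
  DF(L4)={L5}
  DF(L5)=∅

DF(L4) = ["L5"]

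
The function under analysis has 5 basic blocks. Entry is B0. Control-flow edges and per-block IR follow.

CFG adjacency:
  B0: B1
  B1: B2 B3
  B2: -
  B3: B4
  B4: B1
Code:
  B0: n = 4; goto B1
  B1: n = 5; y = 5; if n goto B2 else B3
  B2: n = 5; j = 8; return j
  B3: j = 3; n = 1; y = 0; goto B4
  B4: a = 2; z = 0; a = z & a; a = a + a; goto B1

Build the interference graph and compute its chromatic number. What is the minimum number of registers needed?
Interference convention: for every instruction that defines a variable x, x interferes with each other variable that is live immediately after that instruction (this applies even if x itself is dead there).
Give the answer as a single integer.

Per-block:
  B0 def {n} use ∅
  B1 def {n,y} use ∅
  B2 def {j,n} use ∅
  B3 def {j,n,y} use ∅
  B4 def {a,z} use ∅

Backward fixpoint:
  B0: in=∅ out=∅
  B1: in=∅ out=∅
  B2: in=∅ out=∅
  B3: in=∅ out=∅
  B4: in=∅ out=∅

Interfere edges:
  a↔{z}
  j↔∅
  n↔{y}
  y↔{n}
  z↔{a}

Chromatic number:
  lower bound: {a,z} mutually conflict ⇒ χ ≥ 2
  assign a→r0 j→r0 n→r0 y→r1 z→r1 — no edge inside a register ⇒ χ ≤ 2
  χ = 2

Answer: 2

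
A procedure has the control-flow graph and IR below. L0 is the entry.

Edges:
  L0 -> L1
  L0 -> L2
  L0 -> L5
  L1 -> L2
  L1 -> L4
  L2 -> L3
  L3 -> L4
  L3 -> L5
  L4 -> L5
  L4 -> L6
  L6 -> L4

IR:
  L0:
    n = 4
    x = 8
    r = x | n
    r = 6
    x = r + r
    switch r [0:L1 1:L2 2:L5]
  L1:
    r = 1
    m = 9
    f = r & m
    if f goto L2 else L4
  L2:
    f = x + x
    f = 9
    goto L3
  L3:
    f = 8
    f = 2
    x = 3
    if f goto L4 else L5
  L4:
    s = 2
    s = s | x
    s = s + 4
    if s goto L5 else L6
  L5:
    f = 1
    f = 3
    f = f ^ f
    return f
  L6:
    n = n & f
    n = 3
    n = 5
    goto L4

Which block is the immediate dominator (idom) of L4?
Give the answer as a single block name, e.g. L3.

idom tree: L1←L0 L2←L0 L3←L2 L4←L0 L5←L0 L6←L4
Dom∩ at merges:
  L2: preds {L0,L1}: {L0} ∩ {L0,L1} = {L0}; idom=L0
  L4: preds {L1,L3,L6}: {L0,L1} ∩ {L0,L2,L3} ∩ {L0,L4,L6} = {L0}; idom=L0
  L5: preds {L0,L3,L4}: {L0} ∩ {L0,L2,L3} ∩ {L0,L4} = {L0}; idom=L0

idom(L4) = L0

Answer: L0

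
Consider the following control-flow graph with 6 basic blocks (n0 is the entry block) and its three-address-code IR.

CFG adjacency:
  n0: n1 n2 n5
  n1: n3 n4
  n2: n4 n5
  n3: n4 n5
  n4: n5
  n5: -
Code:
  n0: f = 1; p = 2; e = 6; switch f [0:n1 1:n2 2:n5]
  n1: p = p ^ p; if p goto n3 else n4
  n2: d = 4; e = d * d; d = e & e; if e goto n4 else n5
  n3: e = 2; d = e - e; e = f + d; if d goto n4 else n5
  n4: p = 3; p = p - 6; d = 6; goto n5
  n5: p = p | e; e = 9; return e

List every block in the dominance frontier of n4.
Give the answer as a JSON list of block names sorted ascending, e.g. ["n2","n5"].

idom tree: n1←n0 n2←n0 n3←n1 n4←n0 n5←n0
Join-block Dom:
  n4: preds {n1,n2,n3}: {n0,n1} ∩ {n0,n2} ∩ {n0,n1,n3} = {n0}; idom=n0
  n5: preds {n0,n2,n3,n4}: {n0} ∩ {n0,n2} ∩ {n0,n1,n3} ∩ {n0,n4} = {n0}; idom=n0

DF derivation:
  join n4 pred n1: n1 stop@n0
  join n4 pred n2: n2 stop@n0
  join n4 pred n3: n3→n1 stop@n0
  join n5 pred n0: · stop@n0
  join n5 pred n2: n2 stop@n0
  join n5 pred n3: n3→n1 stop@n0
  join n5 pred n4: n4 stop@n0
  n0 → ∅
  n1 → {n4,n5}
  n2 → {n4,n5}
  n3 → {n4,n5}
  n4 → {n5}
  n5 → ∅

DF(n4) = ["n5"]

Answer: ["n5"]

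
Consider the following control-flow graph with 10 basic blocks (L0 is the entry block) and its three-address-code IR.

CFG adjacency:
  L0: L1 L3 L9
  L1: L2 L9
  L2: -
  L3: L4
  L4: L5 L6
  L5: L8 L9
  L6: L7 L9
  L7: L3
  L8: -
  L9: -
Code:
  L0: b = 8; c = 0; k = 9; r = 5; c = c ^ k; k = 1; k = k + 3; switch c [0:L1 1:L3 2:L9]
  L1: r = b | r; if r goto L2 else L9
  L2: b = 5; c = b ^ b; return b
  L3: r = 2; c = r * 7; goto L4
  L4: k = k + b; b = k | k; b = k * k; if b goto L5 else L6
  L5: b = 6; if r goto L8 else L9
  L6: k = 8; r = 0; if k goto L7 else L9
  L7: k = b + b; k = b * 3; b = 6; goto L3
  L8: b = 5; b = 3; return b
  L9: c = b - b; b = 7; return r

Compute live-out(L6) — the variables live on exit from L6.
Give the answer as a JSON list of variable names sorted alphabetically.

Answer: ["b", "r"]

Derivation:
Block summaries:
  L0: def={b,c,k,r} ue=∅
  L1: def={r} ue={b,r}
  L2: def={b,c} ue=∅
  L3: def={c,r} ue=∅
  L4: def={b,k} ue={b,k}
  L5: def={b} ue={r}
  L6: def={k,r} ue=∅
  L7: def={b,k} ue={b}
  L8: def={b} ue=∅
  L9: def={b,c} ue={b,r}

Live sets:
  L0 li=∅ lo={b,k,r}
  L1 li={b,r} lo={b,r}
  L2 li=∅ lo=∅
  L3 li={b,k} lo={b,k,r}
  L4 li={b,k,r} lo={b,r}
  L5 li={r} lo={b,r}
  L6 li={b} lo={b,r}
  L7 li={b} lo={b,k}
  L8 li=∅ lo=∅
  L9 li={b,r} lo=∅

live-out(L6) = ["b", "r"]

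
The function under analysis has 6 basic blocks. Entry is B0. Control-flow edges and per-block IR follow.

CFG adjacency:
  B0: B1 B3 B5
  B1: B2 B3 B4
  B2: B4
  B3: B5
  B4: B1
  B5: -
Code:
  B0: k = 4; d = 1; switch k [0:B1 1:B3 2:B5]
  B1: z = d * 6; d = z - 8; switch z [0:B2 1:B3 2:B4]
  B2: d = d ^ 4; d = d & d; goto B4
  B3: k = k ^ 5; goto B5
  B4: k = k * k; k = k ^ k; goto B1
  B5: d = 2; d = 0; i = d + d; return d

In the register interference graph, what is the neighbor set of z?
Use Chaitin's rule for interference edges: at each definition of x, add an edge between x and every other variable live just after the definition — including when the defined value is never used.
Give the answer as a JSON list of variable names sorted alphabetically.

Answer: ["d", "k"]

Analysis:
def/use:
  B0: {d,k} / ∅
  B1: {d,z} / {d}
  B2: {d} / {d}
  B3: {k} / {k}
  B4: {k} / {k}
  B5: {d,i} / ∅

Live sets:
  B0 li=∅ lo={d,k}
  B1 li={d,k} lo={d,k}
  B2 li={d,k} lo={d,k}
  B3 li={k} lo=∅
  B4 li={d,k} lo={d,k}
  B5 li=∅ lo=∅

Interference:
  d — {i,k,z}
  i — {d}
  k — {d,z}
  z — {d,k}

N(z) = ["d", "k"]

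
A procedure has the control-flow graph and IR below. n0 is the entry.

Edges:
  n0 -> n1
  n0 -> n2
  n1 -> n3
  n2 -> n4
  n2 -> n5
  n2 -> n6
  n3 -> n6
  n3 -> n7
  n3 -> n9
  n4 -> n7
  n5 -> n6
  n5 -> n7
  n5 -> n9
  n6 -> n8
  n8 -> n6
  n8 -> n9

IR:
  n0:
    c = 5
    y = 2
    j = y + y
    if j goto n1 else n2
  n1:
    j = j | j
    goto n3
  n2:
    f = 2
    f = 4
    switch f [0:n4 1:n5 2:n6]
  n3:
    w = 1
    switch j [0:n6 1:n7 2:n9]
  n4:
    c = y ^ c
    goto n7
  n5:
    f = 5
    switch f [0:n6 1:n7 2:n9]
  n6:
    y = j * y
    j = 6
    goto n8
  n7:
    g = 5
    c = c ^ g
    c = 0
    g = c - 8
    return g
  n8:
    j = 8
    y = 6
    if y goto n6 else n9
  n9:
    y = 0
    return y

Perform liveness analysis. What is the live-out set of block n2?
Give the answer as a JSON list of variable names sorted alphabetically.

def/use:
  n0: def={c,j,y} ue=∅
  n1: def={j} ue={j}
  n2: def={f} ue=∅
  n3: def={w} ue={j}
  n4: def={c} ue={c,y}
  n5: def={f} ue=∅
  n6: def={j,y} ue={j,y}
  n7: def={c,g} ue={c}
  n8: def={j,y} ue=∅
  n9: def={y} ue=∅

Backward fixpoint:
  live n0: ∅→{c,j,y}
  live n1: {c,j,y}→{c,j,y}
  live n2: {c,j,y}→{c,j,y}
  live n3: {c,j,y}→{c,j,y}
  live n4: {c,y}→{c}
  live n5: {c,j,y}→{c,j,y}
  live n6: {j,y}→∅
  live n7: {c}→∅
  live n8: ∅→{j,y}
  live n9: ∅→∅

live-out(n2) = ["c", "j", "y"]

Answer: ["c", "j", "y"]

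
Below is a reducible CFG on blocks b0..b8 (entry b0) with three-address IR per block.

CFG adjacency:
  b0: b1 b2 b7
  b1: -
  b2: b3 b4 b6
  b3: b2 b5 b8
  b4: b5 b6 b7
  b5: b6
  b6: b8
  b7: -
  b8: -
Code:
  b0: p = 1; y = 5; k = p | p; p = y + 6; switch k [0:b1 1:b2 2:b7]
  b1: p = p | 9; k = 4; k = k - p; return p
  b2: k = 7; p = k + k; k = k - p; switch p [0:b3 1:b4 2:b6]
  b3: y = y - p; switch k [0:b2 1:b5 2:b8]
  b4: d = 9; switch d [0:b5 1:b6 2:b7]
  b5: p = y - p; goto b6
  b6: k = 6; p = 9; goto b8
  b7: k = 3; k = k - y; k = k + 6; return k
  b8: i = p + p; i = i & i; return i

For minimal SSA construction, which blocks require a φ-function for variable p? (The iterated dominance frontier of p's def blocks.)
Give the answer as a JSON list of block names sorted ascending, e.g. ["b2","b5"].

idom tree: b1←b0 b2←b0 b3←b2 b4←b2 b5←b2 b6←b2 b7←b0 b8←b2
Dom∩ at merges:
  b2: preds {b0,b3}: {b0} ∩ {b0,b2,b3} = {b0}; idom=b0
  b5: preds {b3,b4}: {b0,b2,b3} ∩ {b0,b2,b4} = {b0,b2}; idom=b2
  b6: preds {b2,b4,b5}: {b0,b2} ∩ {b0,b2,b4} ∩ {b0,b2,b5} = {b0,b2}; idom=b2
  b7: preds {b0,b4}: {b0} ∩ {b0,b2,b4} = {b0}; idom=b0
  b8: preds {b3,b6}: {b0,b2,b3} ∩ {b0,b2,b6} = {b0,b2}; idom=b2

DF walk-up:
  join b2 pred b0: · stop@b0
  join b2 pred b3: b3→b2 stop@b0
  join b5 pred b3: b3 stop@b2
  join b5 pred b4: b4 stop@b2
  join b6 pred b2: · stop@b2
  join b6 pred b4: b4 stop@b2
  join b6 pred b5: b5 stop@b2
  join b7 pred b0: · stop@b0
  join b7 pred b4: b4→b2 stop@b0
  join b8 pred b3: b3 stop@b2
  join b8 pred b6: b6 stop@b2
  DF(b0)=∅
  DF(b1)=∅
  DF(b2)={b2,b7}
  DF(b3)={b2,b5,b8}
  DF(b4)={b5,b6,b7}
  DF(b5)={b6}
  DF(b6)={b8}
  DF(b7)=∅
  DF(b8)=∅

φ for p: defs {b0,b1,b2,b5,b6}
  DF⁺ = {b2,b6,b7,b8}

Answer: ["b2", "b6", "b7", "b8"]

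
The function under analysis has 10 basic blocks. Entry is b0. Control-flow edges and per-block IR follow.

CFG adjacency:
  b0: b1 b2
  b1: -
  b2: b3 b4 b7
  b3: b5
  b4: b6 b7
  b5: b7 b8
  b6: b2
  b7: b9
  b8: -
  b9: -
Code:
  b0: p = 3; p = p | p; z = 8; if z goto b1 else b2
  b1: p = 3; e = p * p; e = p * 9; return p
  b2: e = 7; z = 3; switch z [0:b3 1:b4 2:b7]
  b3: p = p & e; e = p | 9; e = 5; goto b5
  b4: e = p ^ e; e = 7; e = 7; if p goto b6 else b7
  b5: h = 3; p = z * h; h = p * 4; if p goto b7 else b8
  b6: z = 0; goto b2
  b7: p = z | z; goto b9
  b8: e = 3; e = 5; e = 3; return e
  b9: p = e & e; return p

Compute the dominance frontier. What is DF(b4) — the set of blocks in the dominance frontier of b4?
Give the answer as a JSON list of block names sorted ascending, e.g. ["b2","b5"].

Answer: ["b2", "b7"]

Derivation:
idom tree: b1←b0 b2←b0 b3←b2 b4←b2 b5←b3 b6←b4 b7←b2 b8←b5 b9←b7
Dom at joins:
  b2: preds {b0,b6}: {b0} ∩ {b0,b2,b4,b6} = {b0}; idom=b0
  b7: preds {b2,b4,b5}: {b0,b2} ∩ {b0,b2,b4} ∩ {b0,b2,b3,b5} = {b0,b2}; idom=b2

DF walk-up:
  b2←b0: walk · to b0
  b2←b6: walk b6→b4→b2 to b0
  b7←b2: walk · to b2
  b7←b4: walk b4 to b2
  b7←b5: walk b5→b3 to b2
  b0: DF=∅
  b1: DF=∅
  b2: DF={b2}
  b3: DF={b7}
  b4: DF={b2,b7}
  b5: DF={b7}
  b6: DF={b2}
  b7: DF=∅
  b8: DF=∅
  b9: DF=∅

DF(b4) = ["b2", "b7"]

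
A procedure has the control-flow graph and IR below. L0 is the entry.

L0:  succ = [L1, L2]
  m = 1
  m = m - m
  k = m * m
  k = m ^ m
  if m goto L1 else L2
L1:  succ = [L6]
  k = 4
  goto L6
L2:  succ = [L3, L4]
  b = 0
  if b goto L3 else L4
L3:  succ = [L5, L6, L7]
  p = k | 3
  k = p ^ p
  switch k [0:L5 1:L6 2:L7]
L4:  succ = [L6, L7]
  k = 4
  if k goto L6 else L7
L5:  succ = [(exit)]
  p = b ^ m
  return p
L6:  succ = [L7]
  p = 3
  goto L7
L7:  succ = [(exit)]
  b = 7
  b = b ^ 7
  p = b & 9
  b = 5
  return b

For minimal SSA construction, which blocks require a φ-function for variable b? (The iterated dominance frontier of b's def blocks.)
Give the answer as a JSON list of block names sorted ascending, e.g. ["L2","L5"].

Answer: ["L6", "L7"]

Derivation:
idom tree: L1←L0 L2←L0 L3←L2 L4←L2 L5←L3 L6←L0 L7←L0
Dom at joins:
  L6: preds {L1,L3,L4}: {L0,L1} ∩ {L0,L2,L3} ∩ {L0,L2,L4} = {L0}; idom=L0
  L7: preds {L3,L4,L6}: {L0,L2,L3} ∩ {L0,L2,L4} ∩ {L0,L6} = {L0}; idom=L0

DF walk-up:
  join L6 pred L1: L1 stop@L0
  join L6 pred L3: L3→L2 stop@L0
  join L6 pred L4: L4→L2 stop@L0
  join L7 pred L3: L3→L2 stop@L0
  join L7 pred L4: L4→L2 stop@L0
  join L7 pred L6: L6 stop@L0
  L0 → ∅
  L1 → {L6}
  L2 → {L6,L7}
  L3 → {L6,L7}
  L4 → {L6,L7}
  L5 → ∅
  L6 → {L7}
  L7 → ∅

φ for b: defs {L2,L7}
  DF⁺ = {L6,L7}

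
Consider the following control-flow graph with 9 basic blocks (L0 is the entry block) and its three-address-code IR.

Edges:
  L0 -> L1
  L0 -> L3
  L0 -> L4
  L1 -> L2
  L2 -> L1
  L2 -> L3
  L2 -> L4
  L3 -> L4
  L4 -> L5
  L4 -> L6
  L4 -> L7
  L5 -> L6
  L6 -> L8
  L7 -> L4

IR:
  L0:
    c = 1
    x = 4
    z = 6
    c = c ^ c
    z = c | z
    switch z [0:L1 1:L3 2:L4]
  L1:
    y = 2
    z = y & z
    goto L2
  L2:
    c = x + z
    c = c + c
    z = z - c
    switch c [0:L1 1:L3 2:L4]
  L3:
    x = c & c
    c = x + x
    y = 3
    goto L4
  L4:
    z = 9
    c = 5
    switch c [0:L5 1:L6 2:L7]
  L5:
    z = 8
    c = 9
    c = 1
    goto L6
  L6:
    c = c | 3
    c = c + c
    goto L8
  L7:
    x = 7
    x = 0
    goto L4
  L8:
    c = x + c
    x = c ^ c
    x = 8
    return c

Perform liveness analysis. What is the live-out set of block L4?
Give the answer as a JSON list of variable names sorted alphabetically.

Block summaries:
  L0 def {c,x,z} use ∅
  L1 def {y,z} use {z}
  L2 def {c,z} use {x,z}
  L3 def {c,x,y} use {c}
  L4 def {c,z} use ∅
  L5 def {c,z} use ∅
  L6 def {c} use {c}
  L7 def {x} use ∅
  L8 def {c,x} use {c,x}

Backward fixpoint:
  L0: in=∅ out={c,x,z}
  L1: in={x,z} out={x,z}
  L2: in={x,z} out={c,x,z}
  L3: in={c} out={x}
  L4: in={x} out={c,x}
  L5: in={x} out={c,x}
  L6: in={c,x} out={c,x}
  L7: in=∅ out={x}
  L8: in={c,x} out=∅

live-out(L4) = ["c", "x"]

Answer: ["c", "x"]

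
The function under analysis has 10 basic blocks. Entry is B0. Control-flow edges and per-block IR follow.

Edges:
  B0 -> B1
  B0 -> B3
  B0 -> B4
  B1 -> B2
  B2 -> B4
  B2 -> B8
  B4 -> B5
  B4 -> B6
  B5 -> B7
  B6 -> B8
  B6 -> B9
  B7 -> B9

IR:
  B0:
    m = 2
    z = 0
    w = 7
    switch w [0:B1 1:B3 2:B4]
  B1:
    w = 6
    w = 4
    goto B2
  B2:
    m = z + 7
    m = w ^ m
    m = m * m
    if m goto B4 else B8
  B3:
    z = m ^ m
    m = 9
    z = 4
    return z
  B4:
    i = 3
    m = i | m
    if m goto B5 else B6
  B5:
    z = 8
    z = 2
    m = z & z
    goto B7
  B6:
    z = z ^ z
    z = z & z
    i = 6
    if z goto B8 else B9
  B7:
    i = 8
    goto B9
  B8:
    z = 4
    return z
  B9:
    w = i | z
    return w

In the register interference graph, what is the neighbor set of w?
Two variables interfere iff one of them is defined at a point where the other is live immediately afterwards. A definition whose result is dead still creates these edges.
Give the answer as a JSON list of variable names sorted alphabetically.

def/use:
  B0: {m,w,z} / ∅
  B1: {w} / ∅
  B2: {m} / {w,z}
  B3: {m,z} / {m}
  B4: {i,m} / {m}
  B5: {m,z} / ∅
  B6: {i,z} / {z}
  B7: {i} / ∅
  B8: {z} / ∅
  B9: {w} / {i,z}

Liveness:
  live B0: ∅→{m,z}
  live B1: {z}→{w,z}
  live B2: {w,z}→{m,z}
  live B3: {m}→∅
  live B4: {m,z}→{z}
  live B5: ∅→{z}
  live B6: {z}→{i,z}
  live B7: {z}→{i,z}
  live B8: ∅→∅
  live B9: {i,z}→∅

Interfere edges:
  i: {m,z}
  m: {i,w,z}
  w: {m,z}
  z: {i,m,w}

N(w) = ["m", "z"]

Answer: ["m", "z"]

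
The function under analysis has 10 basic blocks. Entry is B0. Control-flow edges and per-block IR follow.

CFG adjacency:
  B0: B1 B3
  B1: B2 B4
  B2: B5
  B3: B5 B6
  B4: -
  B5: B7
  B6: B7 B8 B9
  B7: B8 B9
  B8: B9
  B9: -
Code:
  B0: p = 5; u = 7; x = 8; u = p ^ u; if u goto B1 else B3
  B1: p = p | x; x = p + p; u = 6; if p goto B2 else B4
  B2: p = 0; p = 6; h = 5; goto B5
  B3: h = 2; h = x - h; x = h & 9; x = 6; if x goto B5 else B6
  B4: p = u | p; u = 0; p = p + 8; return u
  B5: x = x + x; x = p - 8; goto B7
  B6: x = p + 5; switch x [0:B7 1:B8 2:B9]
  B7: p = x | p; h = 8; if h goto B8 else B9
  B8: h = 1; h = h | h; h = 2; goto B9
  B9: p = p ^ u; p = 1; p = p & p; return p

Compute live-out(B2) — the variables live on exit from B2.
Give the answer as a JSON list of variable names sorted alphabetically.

Block summaries:
  B0 def {p,u,x} use ∅
  B1 def {p,u,x} use {p,x}
  B2 def {h,p} use ∅
  B3 def {h,x} use {x}
  B4 def {p,u} use {p,u}
  B5 def {x} use {p,x}
  B6 def {x} use {p}
  B7 def {h,p} use {p,x}
  B8 def {h} use ∅
  B9 def {p} use {p,u}

Backward fixpoint:
  live B0: ∅→{p,u,x}
  live B1: {p,x}→{p,u,x}
  live B2: {u,x}→{p,u,x}
  live B3: {p,u,x}→{p,u,x}
  live B4: {p,u}→∅
  live B5: {p,u,x}→{p,u,x}
  live B6: {p,u}→{p,u,x}
  live B7: {p,u,x}→{p,u}
  live B8: {p,u}→{p,u}
  live B9: {p,u}→∅

live-out(B2) = ["p", "u", "x"]

Answer: ["p", "u", "x"]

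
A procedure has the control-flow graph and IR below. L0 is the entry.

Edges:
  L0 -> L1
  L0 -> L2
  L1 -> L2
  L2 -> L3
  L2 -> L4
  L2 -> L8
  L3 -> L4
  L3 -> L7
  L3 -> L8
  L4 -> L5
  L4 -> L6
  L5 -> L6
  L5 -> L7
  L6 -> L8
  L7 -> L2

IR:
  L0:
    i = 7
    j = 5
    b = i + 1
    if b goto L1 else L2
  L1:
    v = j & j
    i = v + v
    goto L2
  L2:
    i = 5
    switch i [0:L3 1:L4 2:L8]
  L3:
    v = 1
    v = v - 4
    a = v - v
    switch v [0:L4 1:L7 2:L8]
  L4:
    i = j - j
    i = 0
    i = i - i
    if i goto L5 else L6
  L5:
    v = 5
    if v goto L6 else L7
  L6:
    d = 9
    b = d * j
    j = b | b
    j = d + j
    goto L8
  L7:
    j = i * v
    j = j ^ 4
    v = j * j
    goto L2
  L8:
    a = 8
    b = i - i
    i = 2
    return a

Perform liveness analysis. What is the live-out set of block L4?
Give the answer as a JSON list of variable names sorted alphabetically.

Answer: ["i", "j"]

Analysis:
Block summaries:
  L0: def={b,i,j} ue=∅
  L1: def={i,v} ue={j}
  L2: def={i} ue=∅
  L3: def={a,v} ue=∅
  L4: def={i} ue={j}
  L5: def={v} ue=∅
  L6: def={b,d,j} ue={j}
  L7: def={j,v} ue={i,v}
  L8: def={a,b,i} ue={i}

Backward fixpoint:
  L0 li=∅ lo={j}
  L1 li={j} lo={j}
  L2 li={j} lo={i,j}
  L3 li={i,j} lo={i,j,v}
  L4 li={j} lo={i,j}
  L5 li={i,j} lo={i,j,v}
  L6 li={i,j} lo={i}
  L7 li={i,v} lo={j}
  L8 li={i} lo=∅

live-out(L4) = ["i", "j"]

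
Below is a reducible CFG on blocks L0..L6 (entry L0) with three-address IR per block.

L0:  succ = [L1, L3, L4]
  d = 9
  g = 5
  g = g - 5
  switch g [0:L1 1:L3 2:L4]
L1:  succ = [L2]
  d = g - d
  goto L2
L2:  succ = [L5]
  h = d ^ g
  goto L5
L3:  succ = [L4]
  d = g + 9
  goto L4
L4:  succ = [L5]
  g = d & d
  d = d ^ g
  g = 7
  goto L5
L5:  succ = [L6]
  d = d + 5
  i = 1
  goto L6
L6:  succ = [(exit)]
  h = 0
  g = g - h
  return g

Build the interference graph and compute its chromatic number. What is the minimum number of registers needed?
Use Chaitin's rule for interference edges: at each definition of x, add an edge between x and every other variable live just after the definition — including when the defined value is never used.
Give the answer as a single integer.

def/use:
  L0 def {d,g} use ∅
  L1 def {d} use {d,g}
  L2 def {h} use {d,g}
  L3 def {d} use {g}
  L4 def {d,g} use {d}
  L5 def {d,i} use {d}
  L6 def {g,h} use {g}

Liveness:
  live L0: ∅→{d,g}
  live L1: {d,g}→{d,g}
  live L2: {d,g}→{d,g}
  live L3: {g}→{d}
  live L4: {d}→{d,g}
  live L5: {d,g}→{g}
  live L6: {g}→∅

Interference:
  d — {g,h}
  g — {d,h,i}
  h — {d,g}
  i — {g}

Registers:
  lower bound: {d,g,h} mutually conflict ⇒ χ ≥ 3
  assign d→r1 g→r0 h→r2 i→r1 — no edge inside a register ⇒ χ ≤ 3
  χ = 3

Answer: 3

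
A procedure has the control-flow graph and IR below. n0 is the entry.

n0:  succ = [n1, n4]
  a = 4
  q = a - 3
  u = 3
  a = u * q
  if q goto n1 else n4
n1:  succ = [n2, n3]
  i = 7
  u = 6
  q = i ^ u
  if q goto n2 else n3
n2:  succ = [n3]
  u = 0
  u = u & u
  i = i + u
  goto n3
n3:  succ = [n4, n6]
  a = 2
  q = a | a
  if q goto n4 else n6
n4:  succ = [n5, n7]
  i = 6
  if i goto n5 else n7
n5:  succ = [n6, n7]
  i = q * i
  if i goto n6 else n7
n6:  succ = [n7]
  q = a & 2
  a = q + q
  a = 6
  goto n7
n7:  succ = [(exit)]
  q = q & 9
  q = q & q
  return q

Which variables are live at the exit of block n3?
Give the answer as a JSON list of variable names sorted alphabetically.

Answer: ["a", "q"]

Derivation:
Block summaries:
  n0: def={a,q,u} ue=∅
  n1: def={i,q,u} ue=∅
  n2: def={i,u} ue={i}
  n3: def={a,q} ue=∅
  n4: def={i} ue=∅
  n5: def={i} ue={i,q}
  n6: def={a,q} ue={a}
  n7: def={q} ue={q}

Live sets:
  n0: in=∅ out={a,q}
  n1: in=∅ out={i}
  n2: in={i} out=∅
  n3: in=∅ out={a,q}
  n4: in={a,q} out={a,i,q}
  n5: in={a,i,q} out={a,q}
  n6: in={a} out={q}
  n7: in={q} out=∅

live-out(n3) = ["a", "q"]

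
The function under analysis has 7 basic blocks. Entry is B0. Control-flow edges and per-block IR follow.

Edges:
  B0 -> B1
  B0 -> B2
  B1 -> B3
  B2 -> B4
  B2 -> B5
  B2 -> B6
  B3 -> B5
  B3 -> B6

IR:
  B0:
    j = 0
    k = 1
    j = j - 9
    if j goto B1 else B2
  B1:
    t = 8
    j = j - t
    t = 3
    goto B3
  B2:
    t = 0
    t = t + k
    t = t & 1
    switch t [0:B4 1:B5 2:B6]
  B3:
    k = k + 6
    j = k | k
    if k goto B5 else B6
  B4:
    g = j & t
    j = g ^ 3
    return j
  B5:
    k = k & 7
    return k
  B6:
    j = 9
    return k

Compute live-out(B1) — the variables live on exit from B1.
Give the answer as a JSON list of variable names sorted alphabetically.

def/use:
  B0: def={j,k} ue=∅
  B1: def={j,t} ue={j}
  B2: def={t} ue={k}
  B3: def={j,k} ue={k}
  B4: def={g,j} ue={j,t}
  B5: def={k} ue={k}
  B6: def={j} ue={k}

Backward fixpoint:
  B0 li=∅ lo={j,k}
  B1 li={j,k} lo={k}
  B2 li={j,k} lo={j,k,t}
  B3 li={k} lo={k}
  B4 li={j,t} lo=∅
  B5 li={k} lo=∅
  B6 li={k} lo=∅

live-out(B1) = ["k"]

Answer: ["k"]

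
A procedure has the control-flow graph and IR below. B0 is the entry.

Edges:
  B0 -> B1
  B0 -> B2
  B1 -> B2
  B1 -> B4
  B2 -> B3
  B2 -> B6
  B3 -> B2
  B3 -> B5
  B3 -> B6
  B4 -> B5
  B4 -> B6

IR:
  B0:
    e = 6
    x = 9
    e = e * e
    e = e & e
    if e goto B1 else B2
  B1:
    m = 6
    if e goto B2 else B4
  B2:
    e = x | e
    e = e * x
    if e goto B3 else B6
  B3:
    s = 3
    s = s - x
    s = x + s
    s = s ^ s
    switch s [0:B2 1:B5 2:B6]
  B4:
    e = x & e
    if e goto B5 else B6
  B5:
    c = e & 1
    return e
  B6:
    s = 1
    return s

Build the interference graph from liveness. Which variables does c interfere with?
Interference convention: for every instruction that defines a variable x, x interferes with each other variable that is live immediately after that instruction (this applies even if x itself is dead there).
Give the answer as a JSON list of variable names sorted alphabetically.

Answer: ["e"]

Working:
Per-block:
  B0 def {e,x} use ∅
  B1 def {m} use {e}
  B2 def {e} use {e,x}
  B3 def {s} use {x}
  B4 def {e} use {e,x}
  B5 def {c} use {e}
  B6 def {s} use ∅

Backward fixpoint:
  B0: in=∅ out={e,x}
  B1: in={e,x} out={e,x}
  B2: in={e,x} out={e,x}
  B3: in={e,x} out={e,x}
  B4: in={e,x} out={e}
  B5: in={e} out=∅
  B6: in=∅ out=∅

Interference:
  c: {e}
  e: {c,m,s,x}
  m: {e,x}
  s: {e,x}
  x: {e,m,s}

N(c) = ["e"]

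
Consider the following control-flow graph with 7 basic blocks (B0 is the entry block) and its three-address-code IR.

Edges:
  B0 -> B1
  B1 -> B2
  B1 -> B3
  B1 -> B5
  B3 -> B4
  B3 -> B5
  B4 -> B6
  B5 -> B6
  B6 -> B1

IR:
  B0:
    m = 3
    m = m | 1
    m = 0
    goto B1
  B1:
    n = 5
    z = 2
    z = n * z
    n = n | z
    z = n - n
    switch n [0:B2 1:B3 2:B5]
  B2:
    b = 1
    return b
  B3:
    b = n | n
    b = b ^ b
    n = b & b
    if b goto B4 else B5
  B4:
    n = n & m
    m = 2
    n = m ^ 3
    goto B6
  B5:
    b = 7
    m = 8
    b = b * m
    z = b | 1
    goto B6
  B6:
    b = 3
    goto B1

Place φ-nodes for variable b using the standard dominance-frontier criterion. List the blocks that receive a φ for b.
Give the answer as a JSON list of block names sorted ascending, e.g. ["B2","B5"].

Answer: ["B1", "B5", "B6"]

Working:
idom tree: B1←B0 B2←B1 B3←B1 B4←B3 B5←B1 B6←B1
Join-block Dom:
  B1: preds {B0,B6}: {B0} ∩ {B0,B1,B6} = {B0}; idom=B0
  B5: preds {B1,B3}: {B0,B1} ∩ {B0,B1,B3} = {B0,B1}; idom=B1
  B6: preds {B4,B5}: {B0,B1,B3,B4} ∩ {B0,B1,B5} = {B0,B1}; idom=B1

DF walk-up:
  B1←B0: walk · to B0
  B1←B6: walk B6→B1 to B0
  B5←B1: walk · to B1
  B5←B3: walk B3 to B1
  B6←B4: walk B4→B3 to B1
  B6←B5: walk B5 to B1
  DF(B0)=∅
  DF(B1)={B1}
  DF(B2)=∅
  DF(B3)={B5,B6}
  DF(B4)={B6}
  DF(B5)={B6}
  DF(B6)={B1}

φ for b: defs {B2,B3,B5,B6}
  DF⁺ = {B1,B5,B6}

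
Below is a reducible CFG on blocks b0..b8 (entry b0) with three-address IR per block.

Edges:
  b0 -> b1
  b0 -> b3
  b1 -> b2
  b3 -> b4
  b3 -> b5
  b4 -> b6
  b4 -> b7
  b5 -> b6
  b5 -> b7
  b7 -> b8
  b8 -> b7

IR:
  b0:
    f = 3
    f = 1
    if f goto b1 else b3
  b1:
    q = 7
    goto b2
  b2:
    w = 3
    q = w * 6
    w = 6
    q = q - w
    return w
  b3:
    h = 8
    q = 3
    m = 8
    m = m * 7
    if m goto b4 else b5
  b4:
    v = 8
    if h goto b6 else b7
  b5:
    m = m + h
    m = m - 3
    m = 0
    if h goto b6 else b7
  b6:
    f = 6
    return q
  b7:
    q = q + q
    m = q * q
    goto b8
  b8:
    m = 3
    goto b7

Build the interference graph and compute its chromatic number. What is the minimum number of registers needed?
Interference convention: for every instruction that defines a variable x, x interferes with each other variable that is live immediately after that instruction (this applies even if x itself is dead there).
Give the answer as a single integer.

Answer: 3

Analysis:
Per-block:
  b0: {f} / ∅
  b1: {q} / ∅
  b2: {q,w} / ∅
  b3: {h,m,q} / ∅
  b4: {v} / {h}
  b5: {m} / {h,m}
  b6: {f} / {q}
  b7: {m,q} / {q}
  b8: {m} / ∅

Live sets:
  live b0: ∅→∅
  live b1: ∅→∅
  live b2: ∅→∅
  live b3: ∅→{h,m,q}
  live b4: {h,q}→{q}
  live b5: {h,m,q}→{q}
  live b6: {q}→∅
  live b7: {q}→{q}
  live b8: {q}→{q}

Interference:
  f — {q}
  h — {m,q,v}
  m — {h,q}
  q — {f,h,m,v,w}
  v — {h,q}
  w — {q}

Colouring:
  clique {h,m,q} ⇒ need ≥ 3
  assign f→R1 h→R1 m→R2 q→R0 v→R2 w→R1 — no edge inside a register ⇒ χ ≤ 3
  χ = 3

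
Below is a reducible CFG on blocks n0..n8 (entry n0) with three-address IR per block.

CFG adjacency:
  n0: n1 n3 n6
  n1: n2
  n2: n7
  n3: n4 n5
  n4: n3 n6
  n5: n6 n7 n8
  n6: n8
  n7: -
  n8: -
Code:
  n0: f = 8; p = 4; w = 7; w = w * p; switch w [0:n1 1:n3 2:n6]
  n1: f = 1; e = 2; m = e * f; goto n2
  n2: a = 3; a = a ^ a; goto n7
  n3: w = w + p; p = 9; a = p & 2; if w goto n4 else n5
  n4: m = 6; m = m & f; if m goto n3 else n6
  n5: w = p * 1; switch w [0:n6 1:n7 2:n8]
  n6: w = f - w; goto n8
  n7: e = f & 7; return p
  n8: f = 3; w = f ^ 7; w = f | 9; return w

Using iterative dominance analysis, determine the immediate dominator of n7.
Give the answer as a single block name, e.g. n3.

Answer: n0

Working:
idom tree: n1←n0 n2←n1 n3←n0 n4←n3 n5←n3 n6←n0 n7←n0 n8←n0
Dom∩ at merges:
  n3: preds {n0,n4}: {n0} ∩ {n0,n3,n4} = {n0}; idom=n0
  n6: preds {n0,n4,n5}: {n0} ∩ {n0,n3,n4} ∩ {n0,n3,n5} = {n0}; idom=n0
  n7: preds {n2,n5}: {n0,n1,n2} ∩ {n0,n3,n5} = {n0}; idom=n0
  n8: preds {n5,n6}: {n0,n3,n5} ∩ {n0,n6} = {n0}; idom=n0

idom(n7) = n0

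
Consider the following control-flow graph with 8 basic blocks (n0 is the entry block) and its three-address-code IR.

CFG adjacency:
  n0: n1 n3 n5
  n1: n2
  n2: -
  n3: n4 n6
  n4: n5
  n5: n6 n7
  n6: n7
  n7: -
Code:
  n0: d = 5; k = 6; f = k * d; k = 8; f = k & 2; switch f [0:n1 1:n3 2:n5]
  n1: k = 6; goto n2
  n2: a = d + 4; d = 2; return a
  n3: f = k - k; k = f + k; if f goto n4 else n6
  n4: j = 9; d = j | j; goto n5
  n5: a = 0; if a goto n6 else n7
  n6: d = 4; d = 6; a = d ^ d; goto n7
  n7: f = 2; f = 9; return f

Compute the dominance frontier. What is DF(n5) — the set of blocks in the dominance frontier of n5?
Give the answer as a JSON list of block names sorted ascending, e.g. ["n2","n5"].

Answer: ["n6", "n7"]

Analysis:
idom tree: n1←n0 n2←n1 n3←n0 n4←n3 n5←n0 n6←n0 n7←n0
Join-block Dom:
  n5: preds {n0,n4}: {n0} ∩ {n0,n3,n4} = {n0}; idom=n0
  n6: preds {n3,n5}: {n0,n3} ∩ {n0,n5} = {n0}; idom=n0
  n7: preds {n5,n6}: {n0,n5} ∩ {n0,n6} = {n0}; idom=n0

Frontier:
  join n5 pred n0: · stop@n0
  join n5 pred n4: n4→n3 stop@n0
  join n6 pred n3: n3 stop@n0
  join n6 pred n5: n5 stop@n0
  join n7 pred n5: n5 stop@n0
  join n7 pred n6: n6 stop@n0
  n0: DF=∅
  n1: DF=∅
  n2: DF=∅
  n3: DF={n5,n6}
  n4: DF={n5}
  n5: DF={n6,n7}
  n6: DF={n7}
  n7: DF=∅

DF(n5) = ["n6", "n7"]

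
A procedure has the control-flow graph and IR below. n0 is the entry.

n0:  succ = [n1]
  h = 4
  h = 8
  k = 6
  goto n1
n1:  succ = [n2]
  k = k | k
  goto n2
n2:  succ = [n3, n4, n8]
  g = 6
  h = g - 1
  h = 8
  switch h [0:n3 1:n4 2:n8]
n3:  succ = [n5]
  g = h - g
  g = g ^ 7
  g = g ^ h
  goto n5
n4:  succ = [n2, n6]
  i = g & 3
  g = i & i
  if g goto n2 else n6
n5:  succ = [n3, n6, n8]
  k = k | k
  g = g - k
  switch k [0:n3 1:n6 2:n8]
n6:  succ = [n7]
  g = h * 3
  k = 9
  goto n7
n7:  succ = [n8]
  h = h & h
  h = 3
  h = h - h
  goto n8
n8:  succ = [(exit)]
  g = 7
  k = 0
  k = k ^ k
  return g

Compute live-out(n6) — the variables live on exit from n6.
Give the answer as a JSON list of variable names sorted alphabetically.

Block summaries:
  n0: def={h,k} ue=∅
  n1: def={k} ue={k}
  n2: def={g,h} ue=∅
  n3: def={g} ue={g,h}
  n4: def={g,i} ue={g}
  n5: def={g,k} ue={g,k}
  n6: def={g,k} ue={h}
  n7: def={h} ue={h}
  n8: def={g,k} ue=∅

Backward fixpoint:
  live n0: ∅→{k}
  live n1: {k}→{k}
  live n2: {k}→{g,h,k}
  live n3: {g,h,k}→{g,h,k}
  live n4: {g,h,k}→{h,k}
  live n5: {g,h,k}→{g,h,k}
  live n6: {h}→{h}
  live n7: {h}→∅
  live n8: ∅→∅

live-out(n6) = ["h"]

Answer: ["h"]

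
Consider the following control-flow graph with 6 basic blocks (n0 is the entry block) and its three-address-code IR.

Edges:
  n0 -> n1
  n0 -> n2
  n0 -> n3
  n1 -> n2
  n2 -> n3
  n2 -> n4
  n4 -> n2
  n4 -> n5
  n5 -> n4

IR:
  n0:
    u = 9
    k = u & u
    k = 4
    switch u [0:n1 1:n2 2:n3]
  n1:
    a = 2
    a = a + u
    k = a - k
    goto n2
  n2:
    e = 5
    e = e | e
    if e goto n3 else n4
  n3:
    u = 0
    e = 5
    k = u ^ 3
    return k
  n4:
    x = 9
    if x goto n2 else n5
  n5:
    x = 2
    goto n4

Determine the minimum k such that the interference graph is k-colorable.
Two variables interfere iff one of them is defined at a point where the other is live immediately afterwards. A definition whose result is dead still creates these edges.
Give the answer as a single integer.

Answer: 3

Derivation:
def/use:
  n0: {k,u} / ∅
  n1: {a,k} / {k,u}
  n2: {e} / ∅
  n3: {e,k,u} / ∅
  n4: {x} / ∅
  n5: {x} / ∅

Live sets:
  n0: in=∅ out={k,u}
  n1: in={k,u} out=∅
  n2: in=∅ out=∅
  n3: in=∅ out=∅
  n4: in=∅ out=∅
  n5: in=∅ out=∅

Interference:
  a↔{k,u}
  e↔{u}
  k↔{a,u}
  u↔{a,e,k}
  x↔∅

Chromatic number:
  {a,k,u} pairwise interfere (3-clique) ⇒ χ ≥ 3
  3-colouring: r0={u,x}  r1={a,e}  r2={k}
  χ = 3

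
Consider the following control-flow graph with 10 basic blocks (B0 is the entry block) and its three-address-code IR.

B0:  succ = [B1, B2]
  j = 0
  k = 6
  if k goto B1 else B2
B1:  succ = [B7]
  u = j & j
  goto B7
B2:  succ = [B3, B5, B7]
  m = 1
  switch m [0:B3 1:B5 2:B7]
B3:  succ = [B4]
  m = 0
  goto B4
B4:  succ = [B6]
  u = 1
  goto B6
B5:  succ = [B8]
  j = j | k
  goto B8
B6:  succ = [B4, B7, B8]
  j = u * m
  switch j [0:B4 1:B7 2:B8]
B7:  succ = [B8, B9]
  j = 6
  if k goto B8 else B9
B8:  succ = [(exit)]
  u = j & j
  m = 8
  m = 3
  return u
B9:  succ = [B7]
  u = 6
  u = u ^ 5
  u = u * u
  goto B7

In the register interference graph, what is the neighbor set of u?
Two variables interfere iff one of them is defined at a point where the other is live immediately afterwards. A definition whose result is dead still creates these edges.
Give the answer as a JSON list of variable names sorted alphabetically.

Answer: ["k", "m"]

Working:
Block summaries:
  B0: def={j,k} ue=∅
  B1: def={u} ue={j}
  B2: def={m} ue=∅
  B3: def={m} ue=∅
  B4: def={u} ue=∅
  B5: def={j} ue={j,k}
  B6: def={j} ue={m,u}
  B7: def={j} ue={k}
  B8: def={m,u} ue={j}
  B9: def={u} ue=∅

Backward fixpoint:
  live B0: ∅→{j,k}
  live B1: {j,k}→{k}
  live B2: {j,k}→{j,k}
  live B3: {k}→{k,m}
  live B4: {k,m}→{k,m,u}
  live B5: {j,k}→{j}
  live B6: {k,m,u}→{j,k,m}
  live B7: {k}→{j,k}
  live B8: {j}→∅
  live B9: {k}→{k}

Conflict graph:
  j↔{k,m}
  k↔{j,m,u}
  m↔{j,k,u}
  u↔{k,m}

N(u) = ["k", "m"]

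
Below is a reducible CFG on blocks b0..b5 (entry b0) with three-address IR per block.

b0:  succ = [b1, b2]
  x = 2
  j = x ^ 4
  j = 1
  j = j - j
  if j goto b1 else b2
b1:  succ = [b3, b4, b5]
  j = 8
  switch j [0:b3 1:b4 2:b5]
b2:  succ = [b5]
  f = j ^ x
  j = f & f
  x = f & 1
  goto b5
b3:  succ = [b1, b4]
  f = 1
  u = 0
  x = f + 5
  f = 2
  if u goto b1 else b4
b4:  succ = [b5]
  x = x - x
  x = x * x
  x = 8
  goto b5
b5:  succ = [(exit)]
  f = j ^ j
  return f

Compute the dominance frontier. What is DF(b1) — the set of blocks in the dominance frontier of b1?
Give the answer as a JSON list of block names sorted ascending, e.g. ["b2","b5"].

idom tree: b1←b0 b2←b0 b3←b1 b4←b1 b5←b0
Dom∩ at merges:
  b1: preds {b0,b3}: {b0} ∩ {b0,b1,b3} = {b0}; idom=b0
  b4: preds {b1,b3}: {b0,b1} ∩ {b0,b1,b3} = {b0,b1}; idom=b1
  b5: preds {b1,b2,b4}: {b0,b1} ∩ {b0,b2} ∩ {b0,b1,b4} = {b0}; idom=b0

Frontier:
  join b1 pred b0: · stop@b0
  join b1 pred b3: b3→b1 stop@b0
  join b4 pred b1: · stop@b1
  join b4 pred b3: b3 stop@b1
  join b5 pred b1: b1 stop@b0
  join b5 pred b2: b2 stop@b0
  join b5 pred b4: b4→b1 stop@b0
  b0 → ∅
  b1 → {b1,b5}
  b2 → {b5}
  b3 → {b1,b4}
  b4 → {b5}
  b5 → ∅

DF(b1) = ["b1", "b5"]

Answer: ["b1", "b5"]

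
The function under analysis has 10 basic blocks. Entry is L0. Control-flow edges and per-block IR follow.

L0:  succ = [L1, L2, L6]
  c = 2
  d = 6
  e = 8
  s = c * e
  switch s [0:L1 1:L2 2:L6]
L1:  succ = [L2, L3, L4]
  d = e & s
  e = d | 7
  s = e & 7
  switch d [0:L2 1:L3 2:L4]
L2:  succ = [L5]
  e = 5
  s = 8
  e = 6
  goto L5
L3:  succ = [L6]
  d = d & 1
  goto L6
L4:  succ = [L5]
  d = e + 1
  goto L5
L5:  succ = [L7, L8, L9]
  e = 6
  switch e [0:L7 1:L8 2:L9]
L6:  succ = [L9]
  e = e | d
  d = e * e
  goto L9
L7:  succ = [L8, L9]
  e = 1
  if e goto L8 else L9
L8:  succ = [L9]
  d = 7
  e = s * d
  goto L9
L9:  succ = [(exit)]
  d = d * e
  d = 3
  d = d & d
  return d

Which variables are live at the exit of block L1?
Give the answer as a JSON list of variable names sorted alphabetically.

Per-block:
  L0: def={c,d,e,s} ue=∅
  L1: def={d,e,s} ue={e,s}
  L2: def={e,s} ue=∅
  L3: def={d} ue={d}
  L4: def={d} ue={e}
  L5: def={e} ue=∅
  L6: def={d,e} ue={d,e}
  L7: def={e} ue=∅
  L8: def={d,e} ue={s}
  L9: def={d} ue={d,e}

Backward fixpoint:
  L0: in=∅ out={d,e,s}
  L1: in={e,s} out={d,e,s}
  L2: in={d} out={d,s}
  L3: in={d,e} out={d,e}
  L4: in={e,s} out={d,s}
  L5: in={d,s} out={d,e,s}
  L6: in={d,e} out={d,e}
  L7: in={d,s} out={d,e,s}
  L8: in={s} out={d,e}
  L9: in={d,e} out=∅

live-out(L1) = ["d", "e", "s"]

Answer: ["d", "e", "s"]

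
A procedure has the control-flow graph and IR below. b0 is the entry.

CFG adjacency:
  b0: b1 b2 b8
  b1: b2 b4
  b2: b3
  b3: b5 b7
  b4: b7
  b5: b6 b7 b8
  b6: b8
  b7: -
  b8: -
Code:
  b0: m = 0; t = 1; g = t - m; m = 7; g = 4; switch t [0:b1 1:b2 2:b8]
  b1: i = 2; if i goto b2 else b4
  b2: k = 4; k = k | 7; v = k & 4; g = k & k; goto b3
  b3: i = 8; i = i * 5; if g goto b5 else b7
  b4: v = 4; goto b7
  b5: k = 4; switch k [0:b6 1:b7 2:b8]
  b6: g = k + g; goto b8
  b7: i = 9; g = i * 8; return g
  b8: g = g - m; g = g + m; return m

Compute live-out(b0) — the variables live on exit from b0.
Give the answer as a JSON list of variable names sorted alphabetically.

Answer: ["g", "m"]

Derivation:
Per-block:
  b0: {g,m,t} / ∅
  b1: {i} / ∅
  b2: {g,k,v} / ∅
  b3: {i} / {g}
  b4: {v} / ∅
  b5: {k} / ∅
  b6: {g} / {g,k}
  b7: {g,i} / ∅
  b8: {g} / {g,m}

Backward fixpoint:
  b0 li=∅ lo={g,m}
  b1 li={m} lo={m}
  b2 li={m} lo={g,m}
  b3 li={g,m} lo={g,m}
  b4 li=∅ lo=∅
  b5 li={g,m} lo={g,k,m}
  b6 li={g,k,m} lo={g,m}
  b7 li=∅ lo=∅
  b8 li={g,m} lo=∅

live-out(b0) = ["g", "m"]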